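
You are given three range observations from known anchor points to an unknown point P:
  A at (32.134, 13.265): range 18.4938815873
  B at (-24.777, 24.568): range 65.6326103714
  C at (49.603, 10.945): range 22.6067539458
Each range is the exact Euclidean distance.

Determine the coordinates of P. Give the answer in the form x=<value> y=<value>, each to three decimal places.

eq1: (x − 32.134)² + (y − 13.265)² = 18.4938815873²
eq2: (x + 24.777)² + (y − 24.568)² = 65.6326103714²
eq3: (x − 49.603)² + (y − 10.945)² = 22.6067539458²
eq2−eq1, eq2−eq3 (x²,y² cancel):
  113.822·x − 22.606·y = 3956.683716
  148.760·x − 27.246·y = 5159.338501
det = 113.822·-27.246 − -22.606·148.760 = 261.674348
x = (3956.683716·-27.246 − -22.606·5159.338501) / 261.674348 = 33.737360
y = (113.822·5159.338501 − 3956.683716·148.760) / 261.674348 = -5.159247

x=33.737 y=-5.159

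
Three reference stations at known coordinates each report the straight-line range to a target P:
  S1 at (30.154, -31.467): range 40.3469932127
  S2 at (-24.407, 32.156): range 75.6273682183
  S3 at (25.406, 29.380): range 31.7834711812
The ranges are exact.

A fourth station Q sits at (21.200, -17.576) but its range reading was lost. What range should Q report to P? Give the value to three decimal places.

eq1: (x − 30.154)² + (y + 31.467)² = 40.3469932127²
eq2: (x + 24.407)² + (y − 32.156)² = 75.6273682183²
eq3: (x − 25.406)² + (y − 29.380)² = 31.7834711812²
eq3−eq2, eq3−eq1 (x²,y² cancel):
  -99.626·x + 5.552·y = -4588.249034
  9.496·x − 121.694·y = -226.904252
det = -99.626·-121.694 − 5.552·9.496 = 12071.164652
x = (-4588.249034·-121.694 − 5.552·-226.904252) / 12071.164652 = 46.360245
y = (-99.626·-226.904252 − -4588.249034·9.496) / 12071.164652 = 5.482120
|P − Q| = √((46.360245 − 21.200)² + (5.482120 − -17.576)²) = 34.127919

34.128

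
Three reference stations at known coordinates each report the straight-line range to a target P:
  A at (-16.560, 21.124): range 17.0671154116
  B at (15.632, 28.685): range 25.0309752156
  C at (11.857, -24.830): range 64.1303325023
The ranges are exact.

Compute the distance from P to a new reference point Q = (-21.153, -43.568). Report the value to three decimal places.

eq1: (x + 16.560)² + (y − 21.124)² = 17.0671154116²
eq2: (x − 15.632)² + (y − 28.685)² = 25.0309752156²
eq3: (x − 11.857)² + (y + 24.830)² = 64.1303325023²
eq1−eq3, eq1−eq2 (x²,y² cancel):
  56.834·x − 91.908·y = -3784.752745
  64.384·x + 15.122·y = 11.468381
det = 56.834·15.122 − -91.908·64.384 = 6776.848420
x = (-3784.752745·15.122 − -91.908·11.468381) / 6776.848420 = -8.289841
y = (56.834·11.468381 − -3784.752745·64.384) / 6776.848420 = 36.053531
|P − Q| = √((-8.289841 − -21.153)² + (36.053531 − -43.568)²) = 80.653884

80.654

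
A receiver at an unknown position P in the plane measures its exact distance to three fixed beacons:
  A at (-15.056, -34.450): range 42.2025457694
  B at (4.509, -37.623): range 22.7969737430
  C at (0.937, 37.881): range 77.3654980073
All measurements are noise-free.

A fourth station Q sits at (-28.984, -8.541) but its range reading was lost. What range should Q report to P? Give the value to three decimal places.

62.014

eq1: (x + 15.056)² + (y + 34.450)² = 42.2025457694²
eq2: (x − 4.509)² + (y + 37.623)² = 22.7969737430²
eq3: (x − 0.937)² + (y − 37.881)² = 77.3654980073²
eq1−eq2, eq1−eq3 (x²,y² cancel):
  39.130·x − 6.346·y = 1283.688432
  31.986·x + 144.662·y = -4182.002919
det = 39.130·144.662 − -6.346·31.986 = 5863.607216
x = (1283.688432·144.662 − -6.346·-4182.002919) / 5863.607216 = 27.144033
y = (39.130·-4182.002919 − 1283.688432·31.986) / 5863.607216 = -34.910564
|P − Q| = √((27.144033 − -28.984)² + (-34.910564 − -8.541)²) = 62.013788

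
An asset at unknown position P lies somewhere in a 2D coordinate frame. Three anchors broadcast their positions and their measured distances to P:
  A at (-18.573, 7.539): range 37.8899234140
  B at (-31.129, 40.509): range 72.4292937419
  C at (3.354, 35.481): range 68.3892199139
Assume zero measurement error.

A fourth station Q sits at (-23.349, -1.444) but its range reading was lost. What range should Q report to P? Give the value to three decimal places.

29.817

eq1: (x + 18.573)² + (y − 7.539)² = 37.8899234140²
eq2: (x + 31.129)² + (y − 40.509)² = 72.4292937419²
eq3: (x − 3.354)² + (y − 35.481)² = 68.3892199139²
eq1−eq3, eq1−eq2 (x²,y² cancel):
  43.854·x + 55.884·y = -2373.081277
  -25.112·x + 65.940·y = -1602.155424
det = 43.854·65.940 − 55.884·-25.112 = 4295.091768
x = (-2373.081277·65.940 − 55.884·-1602.155424) / 4295.091768 = -15.586658
y = (43.854·-1602.155424 − -2373.081277·-25.112) / 4295.091768 = -30.233054
|P − Q| = √((-15.586658 − -23.349)² + (-30.233054 − -1.444)²) = 29.817169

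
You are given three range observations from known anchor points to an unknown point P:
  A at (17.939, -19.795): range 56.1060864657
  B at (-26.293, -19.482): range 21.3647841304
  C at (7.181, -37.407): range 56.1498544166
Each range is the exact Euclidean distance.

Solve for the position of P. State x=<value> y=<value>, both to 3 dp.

eq1: (x − 17.939)² + (y + 19.795)² = 56.1060864657²
eq2: (x + 26.293)² + (y + 19.482)² = 21.3647841304²
eq3: (x − 7.181)² + (y + 37.407)² = 56.1498544166²
eq3−eq1, eq3−eq2 (x²,y² cancel):
  21.516·x + 35.224·y = -732.287451
  -66.948·x + 35.850·y = 2316.371913
det = 21.516·35.850 − 35.224·-66.948 = 3129.524952
x = (-732.287451·35.850 − 35.224·2316.371913) / 3129.524952 = -34.460307
y = (21.516·2316.371913 − -732.287451·-66.948) / 3129.524952 = 0.260064

x=-34.460 y=0.260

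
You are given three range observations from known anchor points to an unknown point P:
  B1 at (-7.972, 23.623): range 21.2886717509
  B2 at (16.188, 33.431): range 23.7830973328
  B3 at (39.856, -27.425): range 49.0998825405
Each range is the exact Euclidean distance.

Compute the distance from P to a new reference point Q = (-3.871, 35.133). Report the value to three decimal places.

27.557

eq1: (x + 7.972)² + (y − 23.623)² = 21.2886717509²
eq2: (x − 16.188)² + (y − 33.431)² = 23.7830973328²
eq3: (x − 39.856)² + (y + 27.425)² = 49.0998825405²
eq1−eq2, eq1−eq3 (x²,y² cancel):
  48.320·x + 19.616·y = 645.656018
  95.656·x − 102.096·y = -238.558473
det = 48.320·-102.096 − 19.616·95.656 = -6809.666816
x = (645.656018·-102.096 − 19.616·-238.558473) / -6809.666816 = 8.993000
y = (48.320·-238.558473 − 645.656018·95.656) / -6809.666816 = 10.762350
|P − Q| = √((8.993000 − -3.871)² + (10.762350 − 35.133)²) = 27.557414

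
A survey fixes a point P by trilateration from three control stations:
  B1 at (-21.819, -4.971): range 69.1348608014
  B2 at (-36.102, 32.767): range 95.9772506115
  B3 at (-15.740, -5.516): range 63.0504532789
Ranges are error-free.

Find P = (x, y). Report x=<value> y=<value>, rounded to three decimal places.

eq1: (x + 21.819)² + (y + 4.971)² = 69.1348608014²
eq2: (x + 36.102)² + (y − 32.767)² = 95.9772506115²
eq3: (x + 15.740)² + (y + 5.516)² = 63.0504532789²
eq2−eq3, eq2−eq1 (x²,y² cancel):
  40.724·x − 76.566·y = 3137.416139
  28.566·x − 75.476·y = 2555.752566
det = 40.724·-75.476 − -76.566·28.566 = -886.500268
x = (3137.416139·-75.476 − -76.566·2555.752566) / -886.500268 = 46.379985
y = (40.724·2555.752566 − 3137.416139·28.566) / -886.500268 = -16.307991

x=46.380 y=-16.308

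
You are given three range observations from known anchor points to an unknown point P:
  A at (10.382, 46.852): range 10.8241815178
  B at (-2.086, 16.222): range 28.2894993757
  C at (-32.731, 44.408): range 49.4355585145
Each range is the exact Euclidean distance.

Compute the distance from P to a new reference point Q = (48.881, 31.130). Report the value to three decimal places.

eq1: (x − 10.382)² + (y − 46.852)² = 10.8241815178²
eq2: (x + 2.086)² + (y − 16.222)² = 28.2894993757²
eq3: (x + 32.731)² + (y − 44.408)² = 49.4355585145²
eq1−eq2, eq1−eq3 (x²,y² cancel):
  -24.936·x − 61.260·y = -2718.524017
  -86.226·x − 4.888·y = -1586.218543
det = -24.936·-4.888 − -61.260·-86.226 = -5160.317592
x = (-2718.524017·-4.888 − -61.260·-1586.218543) / -5160.317592 = 16.255512
y = (-24.936·-1586.218543 − -2718.524017·-86.226) / -5160.317592 = 37.759983
|P − Q| = √((16.255512 − 48.881)² + (37.759983 − 31.130)²) = 33.292329

33.292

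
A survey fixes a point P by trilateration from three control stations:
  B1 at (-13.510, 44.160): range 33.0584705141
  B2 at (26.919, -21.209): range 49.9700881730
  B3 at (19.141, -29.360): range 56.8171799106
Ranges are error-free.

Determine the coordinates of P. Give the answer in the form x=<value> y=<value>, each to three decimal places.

eq1: (x + 13.510)² + (y − 44.160)² = 33.0584705141²
eq2: (x − 26.919)² + (y + 21.209)² = 49.9700881730²
eq3: (x − 19.141)² + (y + 29.360)² = 56.8171799106²
eq3−eq2, eq3−eq1 (x²,y² cancel):
  15.556·x + 16.302·y = 677.248982
  -65.302·x + 147.040·y = 3039.567679
det = 15.556·147.040 − 16.302·-65.302 = 3351.907444
x = (677.248982·147.040 − 16.302·3039.567679) / 3351.907444 = 14.926324
y = (15.556·3039.567679 − 677.248982·-65.302) / 3351.907444 = 27.300643

x=14.926 y=27.301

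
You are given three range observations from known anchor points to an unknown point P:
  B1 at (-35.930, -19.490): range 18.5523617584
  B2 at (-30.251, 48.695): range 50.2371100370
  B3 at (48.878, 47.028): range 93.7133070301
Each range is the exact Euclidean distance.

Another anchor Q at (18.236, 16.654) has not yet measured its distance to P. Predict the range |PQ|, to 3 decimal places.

eq1: (x + 35.930)² + (y + 19.490)² = 18.5523617584²
eq2: (x + 30.251)² + (y − 48.695)² = 50.2371100370²
eq3: (x − 48.878)² + (y − 47.028)² = 93.7133070301²
eq1−eq2, eq1−eq3 (x²,y² cancel):
  11.358·x + 136.370·y = -564.076072
  169.616·x + 133.036·y = -5508.127120
det = 11.358·133.036 − 136.370·169.616 = -21619.511032
x = (-564.076072·133.036 − 136.370·-5508.127120) / -21619.511032 = -31.272718
y = (11.358·-5508.127120 − -564.076072·169.616) / -21619.511032 = -1.531719
|P − Q| = √((-31.272718 − 18.236)² + (-1.531719 − 16.654)²) = 52.743090

52.743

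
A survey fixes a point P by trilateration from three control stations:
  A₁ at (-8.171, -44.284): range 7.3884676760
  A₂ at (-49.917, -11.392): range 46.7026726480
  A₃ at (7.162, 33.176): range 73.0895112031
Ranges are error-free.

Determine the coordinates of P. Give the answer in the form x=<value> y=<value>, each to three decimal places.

eq1: (x + 8.171)² + (y + 44.284)² = 7.3884676760²
eq2: (x + 49.917)² + (y + 11.392)² = 46.7026726480²
eq3: (x − 7.162)² + (y − 33.176)² = 73.0895112031²
eq1−eq3, eq1−eq2 (x²,y² cancel):
  30.666·x + 154.920·y = -6163.383870
  -83.492·x + 65.784·y = -1532.903522
det = 30.666·65.784 − 154.920·-83.492 = 14951.912784
x = (-6163.383870·65.784 − 154.920·-1532.903522) / 14951.912784 = -11.234324
y = (30.666·-1532.903522 − -6163.383870·-83.492) / 14951.912784 = -37.560496

x=-11.234 y=-37.560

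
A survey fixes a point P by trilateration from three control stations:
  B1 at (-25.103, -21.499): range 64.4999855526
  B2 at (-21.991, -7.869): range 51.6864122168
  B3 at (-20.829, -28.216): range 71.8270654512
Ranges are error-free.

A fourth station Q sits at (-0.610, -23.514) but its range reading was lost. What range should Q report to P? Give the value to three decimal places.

eq1: (x + 25.103)² + (y + 21.499)² = 64.4999855526²
eq2: (x + 21.991)² + (y + 7.869)² = 51.6864122168²
eq3: (x + 20.829)² + (y + 28.216)² = 71.8270654512²
eq3−eq2, eq3−eq1 (x²,y² cancel):
  -2.324·x + 40.694·y = 1803.177468
  -8.548·x + 13.434·y = 861.256908
det = -2.324·13.434 − 40.694·-8.548 = 316.631696
x = (1803.177468·13.434 − 40.694·861.256908) / 316.631696 = -34.185152
y = (-2.324·861.256908 − 1803.177468·-8.548) / 316.631696 = 42.358362
|P − Q| = √((-34.185152 − -0.610)² + (42.358362 − -23.514)²) = 73.935505

73.936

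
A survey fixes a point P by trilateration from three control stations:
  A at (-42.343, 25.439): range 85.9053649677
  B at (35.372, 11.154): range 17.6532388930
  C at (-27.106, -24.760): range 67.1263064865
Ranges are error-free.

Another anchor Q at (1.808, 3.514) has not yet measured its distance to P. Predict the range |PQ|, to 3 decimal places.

36.992

eq1: (x + 42.343)² + (y − 25.439)² = 85.9053649677²
eq2: (x − 35.372)² + (y − 11.154)² = 17.6532388930²
eq3: (x + 27.106)² + (y + 24.760)² = 67.1263064865²
eq2−eq1, eq2−eq3 (x²,y² cancel):
  -155.430·x + 28.570·y = -6003.612617
  -124.956·x − 71.828·y = -4222.101443
det = -155.430·-71.828 − 28.570·-124.956 = 14734.218960
x = (-6003.612617·-71.828 − 28.570·-4222.101443) / 14734.218960 = 37.453830
y = (-155.430·-4222.101443 − -6003.612617·-124.956) / 14734.218960 = -6.376055
|P − Q| = √((37.453830 − 1.808)² + (-6.376055 − 3.514)²) = 36.992409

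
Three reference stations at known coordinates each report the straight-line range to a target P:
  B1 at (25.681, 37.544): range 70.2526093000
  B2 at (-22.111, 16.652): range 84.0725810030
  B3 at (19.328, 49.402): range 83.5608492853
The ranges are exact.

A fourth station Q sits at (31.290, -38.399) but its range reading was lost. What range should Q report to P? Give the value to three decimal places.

eq1: (x − 25.681)² + (y − 37.544)² = 70.2526093000²
eq2: (x + 22.111)² + (y − 16.652)² = 84.0725810030²
eq3: (x − 19.328)² + (y − 49.402)² = 83.5608492853²
eq1−eq3, eq1−eq2 (x²,y² cancel):
  -12.706·x + 23.716·y = -1301.922929
  -95.584·x − 41.784·y = -3435.650035
det = -12.706·-41.784 − 23.716·-95.584 = 2797.777648
x = (-1301.922929·-41.784 − 23.716·-3435.650035) / 2797.777648 = 48.566913
y = (-12.706·-3435.650035 − -1301.922929·-95.584) / 2797.777648 = -28.876359
|P − Q| = √((48.566913 − 31.290)² + (-28.876359 − -38.399)²) = 19.727453

19.727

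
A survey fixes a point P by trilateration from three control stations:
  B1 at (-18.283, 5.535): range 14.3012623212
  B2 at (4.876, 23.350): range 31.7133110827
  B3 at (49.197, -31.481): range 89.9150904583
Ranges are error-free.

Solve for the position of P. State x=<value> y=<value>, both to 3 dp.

x=-26.273 y=17.396

eq1: (x + 18.283)² + (y − 5.535)² = 14.3012623212²
eq2: (x − 4.876)² + (y − 23.350)² = 31.7133110827²
eq3: (x − 49.197)² + (y + 31.481)² = 89.9150904583²
eq2−eq3, eq2−eq1 (x²,y² cancel):
  88.642·x − 109.662·y = -4236.589098
  -46.318·x − 35.630·y = 597.114434
det = 88.642·-35.630 − -109.662·-46.318 = -8237.638976
x = (-4236.589098·-35.630 − -109.662·597.114434) / -8237.638976 = -26.273357
y = (88.642·597.114434 − -4236.589098·-46.318) / -8237.638976 = 17.395872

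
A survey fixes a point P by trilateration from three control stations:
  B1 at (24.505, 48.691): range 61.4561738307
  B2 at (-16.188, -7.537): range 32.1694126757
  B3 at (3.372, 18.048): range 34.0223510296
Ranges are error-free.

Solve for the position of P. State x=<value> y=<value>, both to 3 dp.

x=-30.497 y=21.275

eq1: (x − 24.505)² + (y − 48.691)² = 61.4561738307²
eq2: (x + 16.188)² + (y + 7.537)² = 32.1694126757²
eq3: (x − 3.372)² + (y − 18.048)² = 34.0223510296²
eq1−eq3, eq1−eq2 (x²,y² cancel):
  -42.266·x − 61.286·y = -14.866886
  -81.386·x − 112.456·y = 89.539397
det = -42.266·-112.456 − -61.286·-81.386 = -234.757100
x = (-14.866886·-112.456 − -61.286·89.539397) / -234.757100 = -30.496977
y = (-42.266·89.539397 − -14.866886·-81.386) / -234.757100 = 21.274877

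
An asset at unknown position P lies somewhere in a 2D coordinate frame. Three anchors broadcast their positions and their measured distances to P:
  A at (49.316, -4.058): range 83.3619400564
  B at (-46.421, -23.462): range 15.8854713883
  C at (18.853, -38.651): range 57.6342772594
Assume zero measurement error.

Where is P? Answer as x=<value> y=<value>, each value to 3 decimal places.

eq1: (x − 49.316)² + (y + 4.058)² = 83.3619400564²
eq2: (x + 46.421)² + (y + 23.462)² = 15.8854713883²
eq3: (x − 18.853)² + (y + 38.651)² = 57.6342772594²
eq1−eq3, eq1−eq2 (x²,y² cancel):
  -60.926·x − 69.186·y = 3028.303325
  -191.474·x − 38.808·y = 6953.704314
det = -60.926·-38.808 − -69.186·-191.474 = -10882.903956
x = (3028.303325·-38.808 − -69.186·6953.704314) / -10882.903956 = -33.408049
y = (-60.926·6953.704314 − 3028.303325·-191.474) / -10882.903956 = -14.350946

x=-33.408 y=-14.351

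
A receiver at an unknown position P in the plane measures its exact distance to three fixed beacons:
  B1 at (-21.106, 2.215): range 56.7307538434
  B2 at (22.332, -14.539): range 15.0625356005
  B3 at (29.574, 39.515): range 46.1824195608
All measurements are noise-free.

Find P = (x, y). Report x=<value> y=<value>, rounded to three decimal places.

x=34.974 y=-6.351

eq1: (x + 21.106)² + (y − 2.215)² = 56.7307538434²
eq2: (x − 22.332)² + (y + 14.539)² = 15.0625356005²
eq3: (x − 29.574)² + (y − 39.515)² = 46.1824195608²
eq3−eq1, eq3−eq2 (x²,y² cancel):
  -101.360·x − 74.600·y = -3071.249795
  -14.484·x − 108.108·y = 179.979942
det = -101.360·-108.108 − -74.600·-14.484 = 9877.320480
x = (-3071.249795·-108.108 − -74.600·179.979942) / 9877.320480 = 34.974382
y = (-101.360·179.979942 − -3071.249795·-14.484) / 9877.320480 = -6.350584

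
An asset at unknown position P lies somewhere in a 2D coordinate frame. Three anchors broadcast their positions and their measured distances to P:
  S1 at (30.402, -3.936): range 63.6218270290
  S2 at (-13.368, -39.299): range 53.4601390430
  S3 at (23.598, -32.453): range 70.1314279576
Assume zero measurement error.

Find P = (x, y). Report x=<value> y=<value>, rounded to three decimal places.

eq1: (x − 30.402)² + (y + 3.936)² = 63.6218270290²
eq2: (x + 13.368)² + (y + 39.299)² = 53.4601390430²
eq3: (x − 23.598)² + (y + 32.453)² = 70.1314279576²
eq3−eq1, eq3−eq2 (x²,y² cancel):
  13.608·x + 57.034·y = 200.391200
  -73.932·x − 13.692·y = 2173.482733
det = 13.608·-13.692 − 57.034·-73.932 = 4030.316952
x = (200.391200·-13.692 − 57.034·2173.482733) / 4030.316952 = -31.438265
y = (13.608·2173.482733 − 200.391200·-73.932) / 4030.316952 = 11.014537

x=-31.438 y=11.015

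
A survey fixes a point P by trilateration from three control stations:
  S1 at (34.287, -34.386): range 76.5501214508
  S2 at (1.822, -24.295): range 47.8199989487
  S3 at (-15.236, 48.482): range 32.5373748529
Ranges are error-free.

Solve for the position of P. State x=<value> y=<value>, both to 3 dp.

x=-22.636 y=16.797

eq1: (x − 34.287)² + (y + 34.386)² = 76.5501214508²
eq2: (x − 1.822)² + (y + 24.295)² = 47.8199989487²
eq3: (x + 15.236)² + (y − 48.482)² = 32.5373748529²
eq3−eq2, eq3−eq1 (x²,y² cancel):
  34.116·x − 145.554·y = -3217.144848
  99.046·x − 165.736·y = -5025.884987
det = 34.116·-165.736 − -145.554·99.046 = 8762.292108
x = (-3217.144848·-165.736 − -145.554·-5025.884987) / 8762.292108 = -22.635738
y = (34.116·-5025.884987 − -3217.144848·99.046) / 8762.292108 = 16.797230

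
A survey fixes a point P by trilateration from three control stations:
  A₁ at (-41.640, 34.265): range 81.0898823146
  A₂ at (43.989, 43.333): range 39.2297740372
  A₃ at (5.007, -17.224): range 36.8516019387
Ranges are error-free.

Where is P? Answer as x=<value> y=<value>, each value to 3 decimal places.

x=34.125 y=5.364

eq1: (x + 41.640)² + (y − 34.265)² = 81.0898823146²
eq2: (x − 43.989)² + (y − 43.333)² = 39.2297740372²
eq3: (x − 5.007)² + (y + 17.224)² = 36.8516019387²
eq1−eq3, eq1−eq2 (x²,y² cancel):
  93.294·x − 102.978·y = 2631.284848
  171.258·x + 18.136·y = 5941.395028
det = 93.294·18.136 − -102.978·171.258 = 19327.786308
x = (2631.284848·18.136 − -102.978·5941.395028) / 19327.786308 = 34.124651
y = (93.294·5941.395028 − 2631.284848·171.258) / 19327.786308 = 5.363673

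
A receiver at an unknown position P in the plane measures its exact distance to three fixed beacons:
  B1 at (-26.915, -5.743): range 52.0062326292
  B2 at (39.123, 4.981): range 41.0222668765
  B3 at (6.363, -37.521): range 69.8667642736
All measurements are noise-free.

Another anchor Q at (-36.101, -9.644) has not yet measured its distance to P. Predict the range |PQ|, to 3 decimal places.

61.257

eq1: (x + 26.915)² + (y + 5.743)² = 52.0062326292²
eq2: (x − 39.123)² + (y − 4.981)² = 41.0222668765²
eq3: (x − 6.363)² + (y + 37.521)² = 69.8667642736²
eq2−eq1, eq2−eq3 (x²,y² cancel):
  -132.076·x − 21.448·y = -1819.842069
  -65.520·x − 85.004·y = -3305.644650
det = -132.076·-85.004 − -21.448·-65.520 = 9821.715344
x = (-1819.842069·-85.004 − -21.448·-3305.644650) / 9821.715344 = 8.531543
y = (-132.076·-3305.644650 − -1819.842069·-65.520) / 9821.715344 = 32.312102
|P − Q| = √((8.531543 − -36.101)² + (32.312102 − -9.644)²) = 61.256660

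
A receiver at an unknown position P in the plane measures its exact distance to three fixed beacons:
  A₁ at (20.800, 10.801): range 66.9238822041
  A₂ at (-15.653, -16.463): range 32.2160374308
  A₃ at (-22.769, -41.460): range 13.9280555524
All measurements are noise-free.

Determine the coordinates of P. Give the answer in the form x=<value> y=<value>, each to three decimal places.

x=-10.628 y=-48.285

eq1: (x − 20.800)² + (y − 10.801)² = 66.9238822041²
eq2: (x + 15.653)² + (y + 16.463)² = 32.2160374308²
eq3: (x + 22.769)² + (y + 41.460)² = 13.9280555524²
eq2−eq1, eq2−eq3 (x²,y² cancel):
  72.906·x + 54.528·y = -3407.678119
  -14.232·x − 49.994·y = 2565.194519
det = 72.906·-49.994 − 54.528·-14.232 = -2868.820068
x = (-3407.678119·-49.994 − 54.528·2565.194519) / -2868.820068 = -10.627552
y = (72.906·2565.194519 − -3407.678119·-14.232) / -2868.820068 = -48.284658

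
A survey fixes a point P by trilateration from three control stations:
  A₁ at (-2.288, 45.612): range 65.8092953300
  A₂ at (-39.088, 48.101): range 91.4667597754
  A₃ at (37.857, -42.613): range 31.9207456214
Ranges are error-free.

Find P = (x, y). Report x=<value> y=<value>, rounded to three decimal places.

x=30.184 y=-11.628

eq1: (x + 2.288)² + (y − 45.612)² = 65.8092953300²
eq2: (x + 39.088)² + (y − 48.101)² = 91.4667597754²
eq3: (x − 37.857)² + (y + 42.613)² = 31.9207456214²
eq1−eq2, eq1−eq3 (x²,y² cancel):
  -73.600·x + 4.978·y = -2279.416335
  80.290·x − 176.450·y = 4475.260081
det = -73.600·-176.450 − 4.978·80.290 = 12587.036380
x = (-2279.416335·-176.450 − 4.978·4475.260081) / 12587.036380 = 30.183846
y = (-73.600·4475.260081 − -2279.416335·80.290) / 12587.036380 = -11.628218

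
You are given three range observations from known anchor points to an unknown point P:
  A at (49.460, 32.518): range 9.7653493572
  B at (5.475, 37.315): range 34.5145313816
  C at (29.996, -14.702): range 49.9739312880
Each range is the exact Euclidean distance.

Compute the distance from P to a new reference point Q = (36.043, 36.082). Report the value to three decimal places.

4.214

eq1: (x − 49.460)² + (y − 32.518)² = 9.7653493572²
eq2: (x − 5.475)² + (y − 37.315)² = 34.5145313816²
eq3: (x − 29.996)² + (y + 14.702)² = 49.9739312880²
eq3−eq1, eq3−eq2 (x²,y² cancel):
  38.928·x + 94.440·y = 4789.834864
  -49.042·x + 104.034·y = 1612.616962
det = 38.928·104.034 − 94.440·-49.042 = 8681.362032
x = (4789.834864·104.034 − 94.440·1612.616962) / 8681.362032 = 39.856665
y = (38.928·1612.616962 − 4789.834864·-49.042) / 8681.362032 = 34.289439
|P − Q| = √((39.856665 − 36.043)² + (34.289439 − 36.082)²) = 4.213943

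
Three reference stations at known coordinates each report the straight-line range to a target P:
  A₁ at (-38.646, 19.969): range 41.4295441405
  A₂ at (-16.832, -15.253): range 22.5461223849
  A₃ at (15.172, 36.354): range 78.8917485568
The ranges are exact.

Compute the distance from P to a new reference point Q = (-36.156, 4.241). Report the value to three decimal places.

25.809

eq1: (x + 38.646)² + (y − 19.969)² = 41.4295441405²
eq2: (x + 16.832)² + (y + 15.253)² = 22.5461223849²
eq3: (x − 15.172)² + (y − 36.354)² = 78.8917485568²
eq3−eq2, eq3−eq1 (x²,y² cancel):
  -64.008·x − 103.214·y = 4679.747689
  -107.636·x − 32.770·y = 4847.972240
det = -64.008·-32.770 − -103.214·-107.636 = -9011.999944
x = (4679.747689·-32.770 − -103.214·4847.972240) / -9011.999944 = -38.506800
y = (-64.008·4847.972240 − 4679.747689·-107.636) / -9011.999944 = -21.460310
|P − Q| = √((-38.506800 − -36.156)² + (-21.460310 − 4.241)²) = 25.808596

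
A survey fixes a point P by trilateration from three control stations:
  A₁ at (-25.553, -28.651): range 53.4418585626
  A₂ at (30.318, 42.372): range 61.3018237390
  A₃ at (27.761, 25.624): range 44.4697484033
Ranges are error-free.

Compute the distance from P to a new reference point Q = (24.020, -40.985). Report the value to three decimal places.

22.343

eq1: (x + 25.553)² + (y + 28.651)² = 53.4418585626²
eq2: (x − 30.318)² + (y − 42.372)² = 61.3018237390²
eq3: (x − 27.761)² + (y − 25.624)² = 44.4697484033²
eq1−eq3, eq1−eq2 (x²,y² cancel):
  106.628·x + 108.550·y = 831.900611
  111.742·x + 142.046·y = 338.850551
det = 106.628·142.046 − 108.550·111.742 = 3016.486788
x = (831.900611·142.046 − 108.550·338.850551) / 3016.486788 = 26.980369
y = (106.628·338.850551 − 831.900611·111.742) / 3016.486788 = -18.838896
|P − Q| = √((26.980369 − 24.020)² + (-18.838896 − -40.985)²) = 22.343091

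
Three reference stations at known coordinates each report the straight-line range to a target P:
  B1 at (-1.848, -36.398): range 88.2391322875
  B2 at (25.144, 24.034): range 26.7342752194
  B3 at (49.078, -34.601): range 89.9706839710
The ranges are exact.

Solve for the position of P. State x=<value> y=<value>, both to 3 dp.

x=17.580 y=49.676

eq1: (x + 1.848)² + (y + 36.398)² = 88.2391322875²
eq2: (x − 25.144)² + (y − 24.034)² = 26.7342752194²
eq3: (x − 49.078)² + (y + 34.601)² = 89.9706839710²
eq3−eq2, eq3−eq1 (x²,y² cancel):
  -47.868·x + 117.270·y = 4983.977110
  -101.852·x − 3.594·y = -1969.070270
det = -47.868·-3.594 − 117.270·-101.852 = 12116.221632
x = (4983.977110·-3.594 − 117.270·-1969.070270) / 12116.221632 = 17.579776
y = (-47.868·-1969.070270 − 4983.977110·-101.852) / 12116.221632 = 49.675840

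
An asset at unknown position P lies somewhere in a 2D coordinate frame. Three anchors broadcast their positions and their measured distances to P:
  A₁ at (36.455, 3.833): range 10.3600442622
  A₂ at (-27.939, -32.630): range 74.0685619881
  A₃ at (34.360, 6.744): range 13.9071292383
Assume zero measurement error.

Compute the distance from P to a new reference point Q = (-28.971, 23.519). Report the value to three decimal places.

eq1: (x − 36.455)² + (y − 3.833)² = 10.3600442622²
eq2: (x + 27.939)² + (y + 32.630)² = 74.0685619881²
eq3: (x − 34.360)² + (y − 6.744)² = 13.9071292383²
eq1−eq2, eq1−eq3 (x²,y² cancel):
  -128.788·x − 72.926·y = -4877.175651
  -4.190·x + 5.822·y = -203.645505
det = -128.788·5.822 − -72.926·-4.190 = -1055.363676
x = (-4877.175651·5.822 − -72.926·-203.645505) / -1055.363676 = 40.977314
y = (-128.788·-203.645505 − -4877.175651·-4.190) / -1055.363676 = -5.487901
|P − Q| = √((40.977314 − -28.971)² + (-5.487901 − 23.519)²) = 75.724282

75.724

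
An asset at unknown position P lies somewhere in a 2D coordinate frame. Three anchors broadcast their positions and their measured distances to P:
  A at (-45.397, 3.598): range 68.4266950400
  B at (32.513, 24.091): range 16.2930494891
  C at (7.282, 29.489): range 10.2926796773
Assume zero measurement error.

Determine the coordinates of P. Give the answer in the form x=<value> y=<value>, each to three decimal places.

x=17.526 y=30.484

eq1: (x + 45.397)² + (y − 3.598)² = 68.4266950400²
eq2: (x − 32.513)² + (y − 24.091)² = 16.2930494891²
eq3: (x − 7.282)² + (y − 29.489)² = 10.2926796773²
eq2−eq3, eq2−eq1 (x²,y² cancel):
  -50.462·x + 10.796·y = -555.318598
  -155.820·x − 40.986·y = -3980.387369
det = -50.462·-40.986 − 10.796·-155.820 = 3750.468252
x = (-555.318598·-40.986 − 10.796·-3980.387369) / 3750.468252 = 17.526492
y = (-50.462·-3980.387369 − -555.318598·-155.820) / 3750.468252 = 30.483810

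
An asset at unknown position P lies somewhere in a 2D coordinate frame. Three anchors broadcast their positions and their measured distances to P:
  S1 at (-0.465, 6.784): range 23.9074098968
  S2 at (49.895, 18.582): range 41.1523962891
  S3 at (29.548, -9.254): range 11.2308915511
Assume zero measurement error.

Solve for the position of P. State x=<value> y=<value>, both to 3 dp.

x=18.399 y=-7.904

eq1: (x + 0.465)² + (y − 6.784)² = 23.9074098968²
eq2: (x − 49.895)² + (y − 18.582)² = 41.1523962891²
eq3: (x − 29.548)² + (y + 9.254)² = 11.2308915511²
eq2−eq3, eq2−eq1 (x²,y² cancel):
  -40.694·x − 55.672·y = -308.694134
  -100.720·x − 23.596·y = -1666.607396
det = -40.694·-23.596 − -55.672·-100.720 = -4647.068216
x = (-308.694134·-23.596 − -55.672·-1666.607396) / -4647.068216 = 18.398572
y = (-40.694·-1666.607396 − -308.694134·-100.720) / -4647.068216 = -7.903746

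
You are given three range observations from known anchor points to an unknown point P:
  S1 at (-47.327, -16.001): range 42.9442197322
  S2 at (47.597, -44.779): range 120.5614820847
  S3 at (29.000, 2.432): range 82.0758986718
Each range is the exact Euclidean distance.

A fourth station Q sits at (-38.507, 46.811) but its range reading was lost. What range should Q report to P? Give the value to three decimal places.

22.673

eq1: (x + 47.327)² + (y + 16.001)² = 42.9442197322²
eq2: (x − 47.597)² + (y + 44.779)² = 120.5614820847²
eq3: (x − 29.000)² + (y − 2.432)² = 82.0758986718²
eq3−eq1, eq3−eq2 (x²,y² cancel):
  -152.654·x − 36.866·y = 6541.209440
  37.194·x − 94.422·y = -4374.899194
det = -152.654·-94.422 − -36.866·37.194 = 15785.089992
x = (6541.209440·-94.422 − -36.866·-4374.899194) / 15785.089992 = -49.345244
y = (-152.654·-4374.899194 − 6541.209440·37.194) / 15785.089992 = 26.895768
|P − Q| = √((-49.345244 − -38.507)² + (26.895768 − 46.811)²) = 22.673420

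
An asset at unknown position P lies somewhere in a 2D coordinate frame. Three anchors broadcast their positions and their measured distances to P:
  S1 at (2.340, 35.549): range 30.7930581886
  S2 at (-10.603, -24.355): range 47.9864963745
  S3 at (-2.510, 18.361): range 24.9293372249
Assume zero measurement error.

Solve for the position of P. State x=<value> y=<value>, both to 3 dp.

eq1: (x − 2.340)² + (y − 35.549)² = 30.7930581886²
eq2: (x + 10.603)² + (y + 24.355)² = 47.9864963745²
eq3: (x + 2.510)² + (y − 18.361)² = 24.9293372249²
eq2−eq3, eq2−eq1 (x²,y² cancel):
  16.186·x + 85.432·y = 1319.068767
  25.886·x + 119.808·y = 1918.108769
det = 16.186·119.808 − 85.432·25.886 = -272.280464
x = (1319.068767·119.808 − 85.432·1918.108769) / -272.280464 = 21.422314
y = (16.186·1918.108769 − 1319.068767·25.886) / -272.280464 = 11.381300

x=21.422 y=11.381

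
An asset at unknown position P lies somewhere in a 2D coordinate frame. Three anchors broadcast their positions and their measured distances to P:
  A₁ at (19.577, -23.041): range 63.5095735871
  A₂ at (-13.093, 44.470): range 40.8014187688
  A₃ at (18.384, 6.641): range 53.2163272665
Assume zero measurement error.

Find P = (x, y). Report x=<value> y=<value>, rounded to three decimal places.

eq1: (x − 19.577)² + (y + 23.041)² = 63.5095735871²
eq2: (x + 13.093)² + (y − 44.470)² = 40.8014187688²
eq3: (x − 18.384)² + (y − 6.641)² = 53.2163272665²
eq1−eq2, eq1−eq3 (x²,y² cancel):
  -65.340·x + 135.022·y = 3603.571103
  -2.386·x + 59.364·y = 669.416176
det = -65.340·59.364 − 135.022·-2.386 = -3556.681268
x = (3603.571103·59.364 − 135.022·669.416176) / -3556.681268 = -34.733639
y = (-65.340·669.416176 − 3603.571103·-2.386) / -3556.681268 = 9.880428

x=-34.734 y=9.880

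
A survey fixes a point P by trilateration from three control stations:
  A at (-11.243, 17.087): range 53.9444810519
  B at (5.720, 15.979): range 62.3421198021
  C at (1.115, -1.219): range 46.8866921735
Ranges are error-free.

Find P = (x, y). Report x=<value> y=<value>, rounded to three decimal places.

x=-34.683 y=-31.499

eq1: (x + 11.243)² + (y − 17.087)² = 53.9444810519²
eq2: (x − 5.720)² + (y − 15.979)² = 62.3421198021²
eq3: (x − 1.115)² + (y + 1.219)² = 46.8866921735²
eq2−eq3, eq2−eq1 (x²,y² cancel):
  -9.210·x − 34.396·y = 1402.860343
  -33.926·x + 2.216·y = 1106.856642
det = -9.210·2.216 − -34.396·-33.926 = -1187.328056
x = (1402.860343·2.216 − -34.396·1106.856642) / -1187.328056 = -34.683068
y = (-9.210·1106.856642 − 1402.860343·-33.926) / -1187.328056 = -31.498700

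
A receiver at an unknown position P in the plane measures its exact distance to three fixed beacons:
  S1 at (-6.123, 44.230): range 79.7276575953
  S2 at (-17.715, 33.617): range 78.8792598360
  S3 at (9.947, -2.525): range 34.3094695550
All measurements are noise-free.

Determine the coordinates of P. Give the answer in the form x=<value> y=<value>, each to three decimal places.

eq1: (x + 6.123)² + (y − 44.230)² = 79.7276575953²
eq2: (x + 17.715)² + (y − 33.617)² = 78.8792598360²
eq3: (x − 9.947)² + (y + 2.525)² = 34.3094695550²
eq2−eq1, eq2−eq3 (x²,y² cancel):
  23.184·x + 21.226·y = 415.298362
  55.324·x − 72.284·y = 3706.192451
det = 23.184·-72.284 − 21.226·55.324 = -2850.139480
x = (415.298362·-72.284 − 21.226·3706.192451) / -2850.139480 = 38.133947
y = (23.184·3706.192451 − 415.298362·55.324) / -2850.139480 = -22.086077

x=38.134 y=-22.086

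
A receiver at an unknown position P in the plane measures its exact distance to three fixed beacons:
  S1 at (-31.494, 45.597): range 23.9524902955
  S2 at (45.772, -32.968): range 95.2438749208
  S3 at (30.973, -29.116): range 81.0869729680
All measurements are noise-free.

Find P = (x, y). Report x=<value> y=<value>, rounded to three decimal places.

x=-32.251 y=21.656

eq1: (x + 31.494)² + (y − 45.597)² = 23.9524902955²
eq2: (x − 45.772)² + (y + 32.968)² = 95.2438749208²
eq3: (x − 30.973)² + (y + 29.116)² = 81.0869729680²
eq3−eq1, eq3−eq2 (x²,y² cancel):
  -124.934·x + 149.426·y = 7265.265654
  29.598·x − 7.704·y = -1121.401702
det = -124.934·-7.704 − 149.426·29.598 = -3460.219212
x = (7265.265654·-7.704 − 149.426·-1121.401702) / -3460.219212 = -32.250837
y = (-124.934·-1121.401702 − 7265.265654·29.598) / -3460.219212 = 21.656470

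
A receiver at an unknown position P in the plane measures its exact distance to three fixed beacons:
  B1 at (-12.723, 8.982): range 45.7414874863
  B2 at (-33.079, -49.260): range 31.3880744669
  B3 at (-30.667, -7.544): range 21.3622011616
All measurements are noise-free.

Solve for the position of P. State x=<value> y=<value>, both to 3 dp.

x=-47.109 y=-21.182

eq1: (x + 12.723)² + (y − 8.982)² = 45.7414874863²
eq2: (x + 33.079)² + (y + 49.260)² = 31.3880744669²
eq3: (x + 30.667)² + (y + 7.544)² = 21.3622011616²
eq3−eq2, eq3−eq1 (x²,y² cancel):
  -4.824·x − 83.432·y = 1994.523436
  35.888·x + 33.052·y = -2390.765811
det = -4.824·33.052 − -83.432·35.888 = 2834.764768
x = (1994.523436·33.052 − -83.432·-2390.765811) / 2834.764768 = -47.109159
y = (-4.824·-2390.765811 − 1994.523436·35.888) / 2834.764768 = -21.182147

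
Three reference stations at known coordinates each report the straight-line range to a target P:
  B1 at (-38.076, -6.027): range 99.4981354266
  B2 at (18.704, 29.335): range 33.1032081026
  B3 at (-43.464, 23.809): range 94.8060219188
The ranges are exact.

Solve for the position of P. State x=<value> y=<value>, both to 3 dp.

eq1: (x + 38.076)² + (y + 6.027)² = 99.4981354266²
eq2: (x − 18.704)² + (y − 29.335)² = 33.1032081026²
eq3: (x + 43.464)² + (y − 23.809)² = 94.8060219188²
eq3−eq1, eq3−eq2 (x²,y² cancel):
  10.776·x − 59.672·y = -1881.578433
  124.336·x + 11.052·y = 6646.753469
det = 10.776·11.052 − -59.672·124.336 = 7538.474144
x = (-1881.578433·11.052 − -59.672·6646.753469) / 7538.474144 = 49.854899
y = (10.776·6646.753469 − -1881.578433·124.336) / 7538.474144 = 40.535173

x=49.855 y=40.535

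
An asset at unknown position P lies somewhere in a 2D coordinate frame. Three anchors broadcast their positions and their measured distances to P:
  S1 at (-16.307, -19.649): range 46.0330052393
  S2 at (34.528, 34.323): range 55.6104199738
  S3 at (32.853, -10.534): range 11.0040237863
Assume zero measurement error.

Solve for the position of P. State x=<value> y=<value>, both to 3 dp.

x=29.704 y=-21.078

eq1: (x + 16.307)² + (y + 19.649)² = 46.0330052393²
eq2: (x − 34.528)² + (y − 34.323)² = 55.6104199738²
eq3: (x − 32.853)² + (y + 10.534)² = 11.0040237863²
eq3−eq2, eq3−eq1 (x²,y² cancel):
  3.350·x + 89.714·y = -1791.463922
  -98.320·x − 18.230·y = -2536.232347
det = 3.350·-18.230 − 89.714·-98.320 = 8759.609980
x = (-1791.463922·-18.230 − 89.714·-2536.232347) / 8759.609980 = 29.703827
y = (3.350·-2536.232347 − -1791.463922·-98.320) / 8759.609980 = -21.077778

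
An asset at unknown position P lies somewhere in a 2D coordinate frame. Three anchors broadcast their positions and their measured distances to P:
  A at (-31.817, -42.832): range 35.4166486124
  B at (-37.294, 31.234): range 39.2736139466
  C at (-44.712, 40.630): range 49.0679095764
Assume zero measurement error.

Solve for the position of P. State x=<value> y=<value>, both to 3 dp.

x=-38.361 y=-8.025

eq1: (x + 31.817)² + (y + 42.832)² = 35.4166486124²
eq2: (x + 37.294)² + (y − 31.234)² = 39.2736139466²
eq3: (x + 44.712)² + (y − 40.630)² = 49.0679095764²
eq2−eq1, eq2−eq3 (x²,y² cancel):
  10.954·x − 148.132·y = 768.574274
  -14.836·x + 18.792·y = 418.311654
det = 10.954·18.792 − -148.132·-14.836 = -1991.838784
x = (768.574274·18.792 − -148.132·418.311654) / -1991.838784 = -38.360730
y = (10.954·418.311654 − 768.574274·-14.836) / -1991.838784 = -8.025124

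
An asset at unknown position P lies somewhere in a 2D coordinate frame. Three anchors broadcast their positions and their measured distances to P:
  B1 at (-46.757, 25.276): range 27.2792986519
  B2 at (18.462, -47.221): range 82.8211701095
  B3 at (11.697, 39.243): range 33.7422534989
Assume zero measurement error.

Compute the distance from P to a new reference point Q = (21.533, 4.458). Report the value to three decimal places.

eq1: (x + 46.757)² + (y − 25.276)² = 27.2792986519²
eq2: (x − 18.462)² + (y + 47.221)² = 82.8211701095²
eq3: (x − 11.697)² + (y − 39.243)² = 33.7422534989²
eq1−eq2, eq1−eq3 (x²,y² cancel):
  130.438·x − 144.994·y = -6369.611023
  116.908·x + 27.934·y = -1542.639903
det = 130.438·27.934 − -144.994·116.908 = 20594.613644
x = (-6369.611023·27.934 − -144.994·-1542.639903) / 20594.613644 = -19.500353
y = (130.438·-1542.639903 − -6369.611023·116.908) / 20594.613644 = 26.387464
|P − Q| = √((-19.500353 − 21.533)² + (26.387464 − 4.458)²) = 46.525665

46.526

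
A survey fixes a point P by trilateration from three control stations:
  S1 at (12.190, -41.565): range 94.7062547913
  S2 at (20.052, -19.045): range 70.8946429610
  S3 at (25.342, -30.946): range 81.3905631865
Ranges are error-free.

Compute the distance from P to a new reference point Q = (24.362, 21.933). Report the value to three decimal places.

30.968

eq1: (x − 12.190)² + (y + 41.565)² = 94.7062547913²
eq2: (x − 20.052)² + (y + 19.045)² = 70.8946429610²
eq3: (x − 25.342)² + (y + 30.946)² = 81.3905631865²
eq2−eq1, eq2−eq3 (x²,y² cancel):
  -15.724·x − 45.040·y = -2831.773700
  10.580·x − 23.802·y = -763.296224
det = -15.724·-23.802 − -45.040·10.580 = 850.785848
x = (-2831.773700·-23.802 − -45.040·-763.296224) / 850.785848 = 38.814721
y = (-15.724·-763.296224 − -2831.773700·10.580) / 850.785848 = 49.321737
|P − Q| = √((38.814721 − 24.362)² + (49.321737 − 21.933)²) = 30.968113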